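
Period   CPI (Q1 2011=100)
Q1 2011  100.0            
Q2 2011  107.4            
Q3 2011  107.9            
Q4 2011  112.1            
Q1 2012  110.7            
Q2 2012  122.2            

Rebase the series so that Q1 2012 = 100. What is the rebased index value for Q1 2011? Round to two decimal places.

90.33

Rebased(Q1 2011) = 100.0 / 110.7 × 100 = 90.3342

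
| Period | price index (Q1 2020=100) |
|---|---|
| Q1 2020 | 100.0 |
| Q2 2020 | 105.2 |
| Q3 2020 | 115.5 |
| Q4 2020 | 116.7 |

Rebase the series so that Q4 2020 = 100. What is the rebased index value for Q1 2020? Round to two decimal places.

85.69

Rebased(Q1 2020) = 100.0 / 116.7 × 100 = 85.6898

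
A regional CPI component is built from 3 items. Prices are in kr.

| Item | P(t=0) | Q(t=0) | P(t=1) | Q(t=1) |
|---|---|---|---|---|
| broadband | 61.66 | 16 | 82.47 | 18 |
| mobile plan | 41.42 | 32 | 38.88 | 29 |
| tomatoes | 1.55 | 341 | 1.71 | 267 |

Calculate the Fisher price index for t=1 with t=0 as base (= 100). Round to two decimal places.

Laspeyres component (base-period weights):
ΣP(t=1)Q(t=0) = 82.47×16 + 38.88×32 + 1.71×341 = 1319.52 + 1244.16 + 583.11 = 3146.79
ΣP(t=0)Q(t=0) = 61.66×16 + 41.42×32 + 1.55×341 = 986.56 + 1325.44 + 528.55 = 2840.55
L = 3146.79 / 2840.55 × 100 = 110.7810
Paasche component (current-period weights):
ΣP(t=1)Q(t=1) = 82.47×18 + 38.88×29 + 1.71×267 = 1484.46 + 1127.52 + 456.57 = 3068.55
ΣP(t=0)Q(t=1) = 61.66×18 + 41.42×29 + 1.55×267 = 1109.88 + 1201.18 + 413.85 = 2724.91
P = 3068.55 / 2724.91 × 100 = 112.6111
Fisher = √(L × P) = √(110.7810 × 112.6111) = 111.6923

111.69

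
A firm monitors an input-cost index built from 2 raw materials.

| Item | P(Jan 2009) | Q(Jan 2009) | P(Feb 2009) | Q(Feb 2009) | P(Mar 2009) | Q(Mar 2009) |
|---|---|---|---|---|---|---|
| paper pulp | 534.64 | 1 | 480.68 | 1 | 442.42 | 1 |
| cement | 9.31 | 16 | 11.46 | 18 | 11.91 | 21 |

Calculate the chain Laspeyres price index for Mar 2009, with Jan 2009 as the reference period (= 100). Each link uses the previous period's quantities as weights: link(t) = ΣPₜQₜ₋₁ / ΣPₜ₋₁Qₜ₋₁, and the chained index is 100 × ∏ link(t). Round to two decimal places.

Link Jan 2009→Feb 2009:
ΣP(Feb 2009)Q(Jan 2009) = 480.68×1 + 11.46×16 = 480.68 + 183.36 = 664.04
ΣP(Jan 2009)Q(Jan 2009) = 534.64×1 + 9.31×16 = 534.64 + 148.96 = 683.6
link = 664.04/683.6 = 0.971387
Link Feb 2009→Mar 2009:
ΣP(Mar 2009)Q(Feb 2009) = 442.42×1 + 11.91×18 = 442.42 + 214.38 = 656.8
ΣP(Feb 2009)Q(Feb 2009) = 480.68×1 + 11.46×18 = 480.68 + 206.28 = 686.96
link = 656.8/686.96 = 0.956096
Chained index = 100 × 0.971387 × 0.956096 = 92.8739

92.87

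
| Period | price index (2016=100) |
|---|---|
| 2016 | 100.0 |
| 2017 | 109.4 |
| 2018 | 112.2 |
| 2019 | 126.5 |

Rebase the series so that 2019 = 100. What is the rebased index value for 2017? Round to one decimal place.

Rebased(2017) = 109.4 / 126.5 × 100 = 86.4822

86.5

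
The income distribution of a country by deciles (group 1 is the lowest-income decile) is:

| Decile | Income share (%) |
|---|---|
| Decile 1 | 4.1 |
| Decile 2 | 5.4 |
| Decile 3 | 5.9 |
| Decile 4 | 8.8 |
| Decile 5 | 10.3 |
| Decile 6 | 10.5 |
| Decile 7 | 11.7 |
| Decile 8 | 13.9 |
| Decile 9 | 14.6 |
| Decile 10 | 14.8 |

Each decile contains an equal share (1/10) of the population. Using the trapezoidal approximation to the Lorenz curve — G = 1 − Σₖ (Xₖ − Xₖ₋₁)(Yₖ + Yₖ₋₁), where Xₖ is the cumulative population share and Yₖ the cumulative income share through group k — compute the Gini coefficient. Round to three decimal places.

Cumulative income shares Yₖ: 0.0410, 0.0950, 0.1540, 0.2420, 0.3450, 0.4500, 0.5670, 0.7060, 0.8520, 1.0000
Σ (Xₖ−Xₖ₋₁)(Yₖ+Yₖ₋₁) = (1/10)(0.0410+0.0000) + (1/10)(0.0950+0.0410) + (1/10)(0.1540+0.0950) + (1/10)(0.2420+0.1540) + (1/10)(0.3450+0.2420) + (1/10)(0.4500+0.3450) + (1/10)(0.5670+0.4500) + (1/10)(0.7060+0.5670) + (1/10)(0.8520+0.7060) + (1/10)(1.0000+0.8520)
  = 0.0041 + 0.0136 + 0.0249 + 0.0396 + 0.0587 + 0.0795 + 0.1017 + 0.1273 + 0.1558 + 0.1852 = 0.7904
G = 1 − 0.7904 = 0.2096

0.210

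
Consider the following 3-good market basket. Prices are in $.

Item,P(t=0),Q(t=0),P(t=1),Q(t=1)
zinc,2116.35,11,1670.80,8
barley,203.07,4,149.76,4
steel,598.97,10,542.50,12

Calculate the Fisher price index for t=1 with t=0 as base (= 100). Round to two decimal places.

Laspeyres component (base-period weights):
ΣP(t=1)Q(t=0) = 1670.80×11 + 149.76×4 + 542.50×10 = 18378.8 + 599.04 + 5425 = 24402.84
ΣP(t=0)Q(t=0) = 2116.35×11 + 203.07×4 + 598.97×10 = 23279.85 + 812.28 + 5989.7 = 30081.83
L = 24402.84 / 30081.83 × 100 = 81.1215
Paasche component (current-period weights):
ΣP(t=1)Q(t=1) = 1670.80×8 + 149.76×4 + 542.50×12 = 13366.4 + 599.04 + 6510 = 20475.44
ΣP(t=0)Q(t=1) = 2116.35×8 + 203.07×4 + 598.97×12 = 16930.8 + 812.28 + 7187.64 = 24930.72
P = 20475.44 / 24930.72 × 100 = 82.1294
Fisher = √(L × P) = √(81.1215 × 82.1294) = 81.6239

81.62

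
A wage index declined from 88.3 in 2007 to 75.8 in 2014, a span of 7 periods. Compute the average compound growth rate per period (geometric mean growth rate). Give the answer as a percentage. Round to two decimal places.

-2.16%

Growth factor = (75.8/88.3)^(1/7) = (0.858437)^(1/7) = 0.978430
Growth rate = 0.978430 − 1 = -0.021570 = -2.1570%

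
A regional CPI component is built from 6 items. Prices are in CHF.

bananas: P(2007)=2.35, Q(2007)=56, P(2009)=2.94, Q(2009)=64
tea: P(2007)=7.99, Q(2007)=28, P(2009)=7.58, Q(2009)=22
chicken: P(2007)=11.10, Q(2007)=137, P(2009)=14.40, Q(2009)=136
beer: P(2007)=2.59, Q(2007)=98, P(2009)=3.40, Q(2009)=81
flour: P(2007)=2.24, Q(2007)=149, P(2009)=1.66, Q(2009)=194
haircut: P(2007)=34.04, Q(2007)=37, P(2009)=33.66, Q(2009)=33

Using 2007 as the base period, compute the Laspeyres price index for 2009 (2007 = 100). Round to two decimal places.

112.16

Laspeyres price index uses base-period quantities as weights.
ΣP(2009)·Q(2007) = 2.94×56 + 7.58×28 + 14.40×137 + 3.40×98 + 1.66×149 + 33.66×37 = 164.64 + 212.24 + 1972.8 + 333.2 + 247.34 + 1245.42 = 4175.64
ΣP(2007)·Q(2007) = 2.35×56 + 7.99×28 + 11.10×137 + 2.59×98 + 2.24×149 + 34.04×37 = 131.6 + 223.72 + 1520.7 + 253.82 + 333.76 + 1259.48 = 3723.08
Index = 4175.64 / 3723.08 × 100 = 112.1555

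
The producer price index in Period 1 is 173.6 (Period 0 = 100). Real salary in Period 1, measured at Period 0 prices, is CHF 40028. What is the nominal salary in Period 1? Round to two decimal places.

69488.61

Nominal = Real × (Index/100) = 40028 × (173.6/100)
        = 40028 × 1.736 = 69488.6080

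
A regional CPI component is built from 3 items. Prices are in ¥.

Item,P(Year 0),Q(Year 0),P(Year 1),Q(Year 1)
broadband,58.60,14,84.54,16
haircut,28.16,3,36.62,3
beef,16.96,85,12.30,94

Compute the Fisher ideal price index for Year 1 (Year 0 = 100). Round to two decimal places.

99.88

Laspeyres component (base-period weights):
ΣP(Year 1)Q(Year 0) = 84.54×14 + 36.62×3 + 12.30×85 = 1183.56 + 109.86 + 1045.5 = 2338.92
ΣP(Year 0)Q(Year 0) = 58.60×14 + 28.16×3 + 16.96×85 = 820.4 + 84.48 + 1441.6 = 2346.48
L = 2338.92 / 2346.48 × 100 = 99.6778
Paasche component (current-period weights):
ΣP(Year 1)Q(Year 1) = 84.54×16 + 36.62×3 + 12.30×94 = 1352.64 + 109.86 + 1156.2 = 2618.7
ΣP(Year 0)Q(Year 1) = 58.60×16 + 28.16×3 + 16.96×94 = 937.6 + 84.48 + 1594.24 = 2616.32
P = 2618.7 / 2616.32 × 100 = 100.0910
Fisher = √(L × P) = √(99.6778 × 100.0910) = 99.8842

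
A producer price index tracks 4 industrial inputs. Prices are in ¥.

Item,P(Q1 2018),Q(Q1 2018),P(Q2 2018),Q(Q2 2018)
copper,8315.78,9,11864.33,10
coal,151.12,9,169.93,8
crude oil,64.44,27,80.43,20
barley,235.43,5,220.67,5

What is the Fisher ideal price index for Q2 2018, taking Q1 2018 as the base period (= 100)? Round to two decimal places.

Laspeyres component (base-period weights):
ΣP(Q2 2018)Q(Q1 2018) = 11864.33×9 + 169.93×9 + 80.43×27 + 220.67×5 = 106778.97 + 1529.37 + 2171.61 + 1103.35 = 111583.3
ΣP(Q1 2018)Q(Q1 2018) = 8315.78×9 + 151.12×9 + 64.44×27 + 235.43×5 = 74842.02 + 1360.08 + 1739.88 + 1177.15 = 79119.13
L = 111583.3 / 79119.13 × 100 = 141.0320
Paasche component (current-period weights):
ΣP(Q2 2018)Q(Q2 2018) = 11864.33×10 + 169.93×8 + 80.43×20 + 220.67×5 = 118643.3 + 1359.44 + 1608.6 + 1103.35 = 122714.69
ΣP(Q1 2018)Q(Q2 2018) = 8315.78×10 + 151.12×8 + 64.44×20 + 235.43×5 = 83157.8 + 1208.96 + 1288.8 + 1177.15 = 86832.71
P = 122714.69 / 86832.71 × 100 = 141.3231
Fisher = √(L × P) = √(141.0320 × 141.3231) = 141.1775

141.18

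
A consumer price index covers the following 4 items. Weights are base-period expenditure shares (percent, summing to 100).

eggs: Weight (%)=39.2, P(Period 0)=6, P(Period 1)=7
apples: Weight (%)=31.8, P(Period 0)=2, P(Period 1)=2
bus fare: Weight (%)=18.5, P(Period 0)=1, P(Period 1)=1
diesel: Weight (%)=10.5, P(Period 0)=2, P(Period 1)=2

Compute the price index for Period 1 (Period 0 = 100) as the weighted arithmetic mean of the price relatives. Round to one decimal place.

106.5

eggs: 39.2 × (7/6) = 39.2 × 1.166667 = 45.7333
apples: 31.8 × (2/2) = 31.8 × 1.000000 = 31.8000
bus fare: 18.5 × (1/1) = 18.5 × 1.000000 = 18.5000
diesel: 10.5 × (2/2) = 10.5 × 1.000000 = 10.5000
Index = Σ wᵢ·(p₁ᵢ/p₀ᵢ) = 45.7333 + 31.8000 + 18.5000 + 10.5000 = 106.5333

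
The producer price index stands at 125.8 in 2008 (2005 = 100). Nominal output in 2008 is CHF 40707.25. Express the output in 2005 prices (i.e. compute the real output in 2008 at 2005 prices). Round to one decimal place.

32358.7

Real = Nominal ÷ (Index/100) = 40707.25 ÷ (125.8/100)
     = 40707.25 ÷ 1.258 = 32358.7043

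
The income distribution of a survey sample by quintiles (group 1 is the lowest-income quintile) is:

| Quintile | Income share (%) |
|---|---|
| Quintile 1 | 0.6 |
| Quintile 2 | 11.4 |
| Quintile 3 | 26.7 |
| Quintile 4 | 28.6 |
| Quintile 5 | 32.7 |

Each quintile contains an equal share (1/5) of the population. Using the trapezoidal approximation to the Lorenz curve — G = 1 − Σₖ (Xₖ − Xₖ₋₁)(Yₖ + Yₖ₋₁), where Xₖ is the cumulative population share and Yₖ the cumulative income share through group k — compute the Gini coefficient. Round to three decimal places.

Cumulative income shares Yₖ: 0.0060, 0.1200, 0.3870, 0.6730, 1.0000
Σ (Xₖ−Xₖ₋₁)(Yₖ+Yₖ₋₁) = (1/5)(0.0060+0.0000) + (1/5)(0.1200+0.0060) + (1/5)(0.3870+0.1200) + (1/5)(0.6730+0.3870) + (1/5)(1.0000+0.6730)
  = 0.0012 + 0.0252 + 0.1014 + 0.2120 + 0.3346 = 0.6744
G = 1 − 0.6744 = 0.3256

0.326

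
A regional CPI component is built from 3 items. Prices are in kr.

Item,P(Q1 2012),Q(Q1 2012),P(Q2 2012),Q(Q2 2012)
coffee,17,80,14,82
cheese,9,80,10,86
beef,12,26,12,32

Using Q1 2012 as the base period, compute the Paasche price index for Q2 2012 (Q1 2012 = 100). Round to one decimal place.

93.7

Paasche price index uses current-period quantities as weights.
ΣP(Q2 2012)·Q(Q2 2012) = 14×82 + 10×86 + 12×32 = 1148 + 860 + 384 = 2392
ΣP(Q1 2012)·Q(Q2 2012) = 17×82 + 9×86 + 12×32 = 1394 + 774 + 384 = 2552
Index = 2392 / 2552 × 100 = 93.7304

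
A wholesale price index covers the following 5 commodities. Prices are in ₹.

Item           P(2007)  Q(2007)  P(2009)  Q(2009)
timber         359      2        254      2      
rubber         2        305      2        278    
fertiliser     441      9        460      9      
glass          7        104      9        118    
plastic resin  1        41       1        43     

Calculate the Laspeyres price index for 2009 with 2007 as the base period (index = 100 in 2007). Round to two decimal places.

102.79

Laspeyres price index uses base-period quantities as weights.
ΣP(2009)·Q(2007) = 254×2 + 2×305 + 460×9 + 9×104 + 1×41 = 508 + 610 + 4140 + 936 + 41 = 6235
ΣP(2007)·Q(2007) = 359×2 + 2×305 + 441×9 + 7×104 + 1×41 = 718 + 610 + 3969 + 728 + 41 = 6066
Index = 6235 / 6066 × 100 = 102.7860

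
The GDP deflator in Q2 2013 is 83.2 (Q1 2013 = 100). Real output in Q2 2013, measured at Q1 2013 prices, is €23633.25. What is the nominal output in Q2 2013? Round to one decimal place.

Nominal = Real × (Index/100) = 23633.25 × (83.2/100)
        = 23633.25 × 0.832 = 19662.8640

19662.9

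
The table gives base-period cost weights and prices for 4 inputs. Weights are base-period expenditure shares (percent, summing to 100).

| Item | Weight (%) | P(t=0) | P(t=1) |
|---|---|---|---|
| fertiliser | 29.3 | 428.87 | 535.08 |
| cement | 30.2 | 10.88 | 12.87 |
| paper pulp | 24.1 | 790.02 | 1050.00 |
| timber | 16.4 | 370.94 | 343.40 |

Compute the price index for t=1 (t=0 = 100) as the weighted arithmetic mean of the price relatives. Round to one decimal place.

119.5

fertiliser: 29.3 × (535.08/428.87) = 29.3 × 1.247651 = 36.5562
cement: 30.2 × (12.87/10.88) = 30.2 × 1.182904 = 35.7237
paper pulp: 24.1 × (1050.00/790.02) = 24.1 × 1.329080 = 32.0308
timber: 16.4 × (343.40/370.94) = 16.4 × 0.925756 = 15.1824
Index = Σ wᵢ·(p₁ᵢ/p₀ᵢ) = 36.5562 + 35.7237 + 32.0308 + 15.1824 = 119.4931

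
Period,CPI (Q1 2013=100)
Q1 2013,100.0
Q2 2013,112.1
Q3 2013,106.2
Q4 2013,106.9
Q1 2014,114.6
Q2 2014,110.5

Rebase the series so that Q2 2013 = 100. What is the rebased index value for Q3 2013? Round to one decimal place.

Rebased(Q3 2013) = 106.2 / 112.1 × 100 = 94.7368

94.7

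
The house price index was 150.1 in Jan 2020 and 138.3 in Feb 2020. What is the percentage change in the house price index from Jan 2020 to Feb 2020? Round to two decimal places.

Change = (138.3 − 150.1) / 150.1 × 100
       = -11.8 / 150.1 × 100 = -7.8614%

-7.86%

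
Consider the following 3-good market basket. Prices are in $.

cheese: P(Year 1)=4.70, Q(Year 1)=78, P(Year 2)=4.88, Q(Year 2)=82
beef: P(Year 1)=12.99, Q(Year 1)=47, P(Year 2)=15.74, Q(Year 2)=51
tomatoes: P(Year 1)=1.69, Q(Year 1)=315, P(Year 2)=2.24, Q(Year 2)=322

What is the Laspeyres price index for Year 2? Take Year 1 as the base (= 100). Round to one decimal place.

121.0

Laspeyres price index uses base-period quantities as weights.
ΣP(Year 2)·Q(Year 1) = 4.88×78 + 15.74×47 + 2.24×315 = 380.64 + 739.78 + 705.6 = 1826.02
ΣP(Year 1)·Q(Year 1) = 4.70×78 + 12.99×47 + 1.69×315 = 366.6 + 610.53 + 532.35 = 1509.48
Index = 1826.02 / 1509.48 × 100 = 120.9701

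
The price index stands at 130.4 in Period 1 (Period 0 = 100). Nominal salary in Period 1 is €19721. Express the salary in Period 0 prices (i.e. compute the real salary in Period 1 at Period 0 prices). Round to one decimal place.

15123.5

Real = Nominal ÷ (Index/100) = 19721 ÷ (130.4/100)
     = 19721 ÷ 1.304 = 15123.4663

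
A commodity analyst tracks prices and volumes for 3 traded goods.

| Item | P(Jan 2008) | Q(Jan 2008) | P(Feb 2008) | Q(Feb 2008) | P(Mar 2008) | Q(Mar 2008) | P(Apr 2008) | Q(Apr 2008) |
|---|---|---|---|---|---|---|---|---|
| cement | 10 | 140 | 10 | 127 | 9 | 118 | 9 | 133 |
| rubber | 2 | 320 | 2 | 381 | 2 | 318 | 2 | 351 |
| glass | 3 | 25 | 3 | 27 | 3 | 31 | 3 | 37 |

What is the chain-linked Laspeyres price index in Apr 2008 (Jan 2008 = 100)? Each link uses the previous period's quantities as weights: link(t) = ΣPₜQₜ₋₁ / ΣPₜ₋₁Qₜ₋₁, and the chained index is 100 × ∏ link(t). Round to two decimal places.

Link Jan 2008→Feb 2008:
ΣP(Feb 2008)Q(Jan 2008) = 10×140 + 2×320 + 3×25 = 1400 + 640 + 75 = 2115
ΣP(Jan 2008)Q(Jan 2008) = 10×140 + 2×320 + 3×25 = 1400 + 640 + 75 = 2115
link = 2115/2115 = 1.000000
Link Feb 2008→Mar 2008:
ΣP(Mar 2008)Q(Feb 2008) = 9×127 + 2×381 + 3×27 = 1143 + 762 + 81 = 1986
ΣP(Feb 2008)Q(Feb 2008) = 10×127 + 2×381 + 3×27 = 1270 + 762 + 81 = 2113
link = 1986/2113 = 0.939896
Link Mar 2008→Apr 2008:
ΣP(Apr 2008)Q(Mar 2008) = 9×118 + 2×318 + 3×31 = 1062 + 636 + 93 = 1791
ΣP(Mar 2008)Q(Mar 2008) = 9×118 + 2×318 + 3×31 = 1062 + 636 + 93 = 1791
link = 1791/1791 = 1.000000
Chained index = 100 × 1.000000 × 0.939896 × 1.000000 = 93.9896

93.99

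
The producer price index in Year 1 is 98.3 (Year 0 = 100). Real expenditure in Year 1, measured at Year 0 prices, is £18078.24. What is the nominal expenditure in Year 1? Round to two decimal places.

Nominal = Real × (Index/100) = 18078.24 × (98.3/100)
        = 18078.24 × 0.983 = 17770.9099

17770.91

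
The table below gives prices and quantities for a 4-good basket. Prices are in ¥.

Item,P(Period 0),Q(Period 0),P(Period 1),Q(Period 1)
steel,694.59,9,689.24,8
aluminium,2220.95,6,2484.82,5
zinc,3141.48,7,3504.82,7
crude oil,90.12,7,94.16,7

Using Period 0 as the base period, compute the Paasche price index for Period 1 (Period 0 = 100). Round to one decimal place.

109.8

Paasche price index uses current-period quantities as weights.
ΣP(Period 1)·Q(Period 1) = 689.24×8 + 2484.82×5 + 3504.82×7 + 94.16×7 = 5513.92 + 12424.1 + 24533.74 + 659.12 = 43130.88
ΣP(Period 0)·Q(Period 1) = 694.59×8 + 2220.95×5 + 3141.48×7 + 90.12×7 = 5556.72 + 11104.75 + 21990.36 + 630.84 = 39282.67
Index = 43130.88 / 39282.67 × 100 = 109.7962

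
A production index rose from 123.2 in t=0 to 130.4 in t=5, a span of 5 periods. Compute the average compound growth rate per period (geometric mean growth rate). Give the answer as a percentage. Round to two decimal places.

1.14%

Growth factor = (130.4/123.2)^(1/5) = (1.058442)^(1/5) = 1.011424
Growth rate = 1.011424 − 1 = 0.011424 = 1.1424%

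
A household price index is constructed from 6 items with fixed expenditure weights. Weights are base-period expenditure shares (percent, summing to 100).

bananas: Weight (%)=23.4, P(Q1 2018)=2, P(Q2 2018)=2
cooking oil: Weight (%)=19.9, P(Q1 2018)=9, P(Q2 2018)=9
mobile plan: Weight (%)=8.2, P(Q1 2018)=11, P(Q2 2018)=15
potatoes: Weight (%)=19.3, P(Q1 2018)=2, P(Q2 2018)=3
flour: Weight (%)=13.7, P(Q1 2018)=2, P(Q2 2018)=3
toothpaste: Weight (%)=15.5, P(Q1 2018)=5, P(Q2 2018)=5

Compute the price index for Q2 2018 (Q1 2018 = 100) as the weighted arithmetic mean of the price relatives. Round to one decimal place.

bananas: 23.4 × (2/2) = 23.4 × 1.000000 = 23.4000
cooking oil: 19.9 × (9/9) = 19.9 × 1.000000 = 19.9000
mobile plan: 8.2 × (15/11) = 8.2 × 1.363636 = 11.1818
potatoes: 19.3 × (3/2) = 19.3 × 1.500000 = 28.9500
flour: 13.7 × (3/2) = 13.7 × 1.500000 = 20.5500
toothpaste: 15.5 × (5/5) = 15.5 × 1.000000 = 15.5000
Index = Σ wᵢ·(p₁ᵢ/p₀ᵢ) = 23.4000 + 19.9000 + 11.1818 + 28.9500 + 20.5500 + 15.5000 = 119.4818

119.5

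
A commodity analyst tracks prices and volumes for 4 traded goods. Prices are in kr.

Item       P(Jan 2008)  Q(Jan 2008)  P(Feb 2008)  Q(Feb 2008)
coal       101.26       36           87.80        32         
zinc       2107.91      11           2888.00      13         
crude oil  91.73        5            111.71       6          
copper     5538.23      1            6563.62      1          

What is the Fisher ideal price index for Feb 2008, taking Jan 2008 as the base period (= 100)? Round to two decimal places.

128.82

Laspeyres component (base-period weights):
ΣP(Feb 2008)Q(Jan 2008) = 87.80×36 + 2888.00×11 + 111.71×5 + 6563.62×1 = 3160.8 + 31768 + 558.55 + 6563.62 = 42050.97
ΣP(Jan 2008)Q(Jan 2008) = 101.26×36 + 2107.91×11 + 91.73×5 + 5538.23×1 = 3645.36 + 23187.01 + 458.65 + 5538.23 = 32829.25
L = 42050.97 / 32829.25 × 100 = 128.0900
Paasche component (current-period weights):
ΣP(Feb 2008)Q(Feb 2008) = 87.80×32 + 2888.00×13 + 111.71×6 + 6563.62×1 = 2809.6 + 37544 + 670.26 + 6563.62 = 47587.48
ΣP(Jan 2008)Q(Feb 2008) = 101.26×32 + 2107.91×13 + 91.73×6 + 5538.23×1 = 3240.32 + 27402.83 + 550.38 + 5538.23 = 36731.76
P = 47587.48 / 36731.76 × 100 = 129.5540
Fisher = √(L × P) = √(128.0900 × 129.5540) = 128.8199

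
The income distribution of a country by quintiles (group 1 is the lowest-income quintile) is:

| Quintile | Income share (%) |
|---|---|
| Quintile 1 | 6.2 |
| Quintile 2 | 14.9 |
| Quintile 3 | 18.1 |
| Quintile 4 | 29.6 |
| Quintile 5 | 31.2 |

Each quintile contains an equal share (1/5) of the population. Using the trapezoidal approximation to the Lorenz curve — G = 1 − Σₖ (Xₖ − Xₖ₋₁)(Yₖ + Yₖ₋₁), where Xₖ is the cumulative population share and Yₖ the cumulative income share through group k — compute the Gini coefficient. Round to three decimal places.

0.259

Cumulative income shares Yₖ: 0.0620, 0.2110, 0.3920, 0.6880, 1.0000
Σ (Xₖ−Xₖ₋₁)(Yₖ+Yₖ₋₁) = (1/5)(0.0620+0.0000) + (1/5)(0.2110+0.0620) + (1/5)(0.3920+0.2110) + (1/5)(0.6880+0.3920) + (1/5)(1.0000+0.6880)
  = 0.0124 + 0.0546 + 0.1206 + 0.2160 + 0.3376 = 0.7412
G = 1 − 0.7412 = 0.2588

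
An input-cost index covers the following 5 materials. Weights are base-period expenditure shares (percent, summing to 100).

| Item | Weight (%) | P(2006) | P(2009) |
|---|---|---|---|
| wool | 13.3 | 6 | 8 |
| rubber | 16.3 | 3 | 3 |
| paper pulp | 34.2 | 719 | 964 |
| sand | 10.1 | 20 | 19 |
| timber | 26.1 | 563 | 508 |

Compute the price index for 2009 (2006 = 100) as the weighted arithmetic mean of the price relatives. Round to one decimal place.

113.0

wool: 13.3 × (8/6) = 13.3 × 1.333333 = 17.7333
rubber: 16.3 × (3/3) = 16.3 × 1.000000 = 16.3000
paper pulp: 34.2 × (964/719) = 34.2 × 1.340751 = 45.8537
sand: 10.1 × (19/20) = 10.1 × 0.950000 = 9.5950
timber: 26.1 × (508/563) = 26.1 × 0.902309 = 23.5503
Index = Σ wᵢ·(p₁ᵢ/p₀ᵢ) = 17.7333 + 16.3000 + 45.8537 + 9.5950 + 23.5503 = 113.0323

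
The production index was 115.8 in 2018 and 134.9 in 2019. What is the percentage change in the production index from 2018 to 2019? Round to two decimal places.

Change = (134.9 − 115.8) / 115.8 × 100
       = 19.1 / 115.8 × 100 = 16.4940%

16.49%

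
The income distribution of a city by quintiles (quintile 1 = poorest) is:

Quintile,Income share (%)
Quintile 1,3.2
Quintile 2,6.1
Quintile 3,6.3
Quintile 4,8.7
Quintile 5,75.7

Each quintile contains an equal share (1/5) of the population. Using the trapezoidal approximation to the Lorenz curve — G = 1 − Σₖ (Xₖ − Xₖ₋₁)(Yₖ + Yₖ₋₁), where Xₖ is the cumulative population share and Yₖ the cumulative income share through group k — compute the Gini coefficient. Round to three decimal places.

0.590

Cumulative income shares Yₖ: 0.0320, 0.0930, 0.1560, 0.2430, 1.0000
Σ (Xₖ−Xₖ₋₁)(Yₖ+Yₖ₋₁) = (1/5)(0.0320+0.0000) + (1/5)(0.0930+0.0320) + (1/5)(0.1560+0.0930) + (1/5)(0.2430+0.1560) + (1/5)(1.0000+0.2430)
  = 0.0064 + 0.0250 + 0.0498 + 0.0798 + 0.2486 = 0.4096
G = 1 − 0.4096 = 0.5904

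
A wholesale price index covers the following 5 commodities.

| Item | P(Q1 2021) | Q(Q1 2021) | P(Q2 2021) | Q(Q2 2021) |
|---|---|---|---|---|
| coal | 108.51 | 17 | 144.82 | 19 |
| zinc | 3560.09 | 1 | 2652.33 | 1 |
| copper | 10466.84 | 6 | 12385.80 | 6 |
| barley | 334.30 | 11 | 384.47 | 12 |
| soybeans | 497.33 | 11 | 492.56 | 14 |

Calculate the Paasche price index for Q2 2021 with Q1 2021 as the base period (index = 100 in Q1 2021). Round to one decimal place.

Paasche price index uses current-period quantities as weights.
ΣP(Q2 2021)·Q(Q2 2021) = 144.82×19 + 2652.33×1 + 12385.80×6 + 384.47×12 + 492.56×14 = 2751.58 + 2652.33 + 74314.8 + 4613.64 + 6895.84 = 91228.19
ΣP(Q1 2021)·Q(Q2 2021) = 108.51×19 + 3560.09×1 + 10466.84×6 + 334.30×12 + 497.33×14 = 2061.69 + 3560.09 + 62801.04 + 4011.6 + 6962.62 = 79397.04
Index = 91228.19 / 79397.04 × 100 = 114.9012

114.9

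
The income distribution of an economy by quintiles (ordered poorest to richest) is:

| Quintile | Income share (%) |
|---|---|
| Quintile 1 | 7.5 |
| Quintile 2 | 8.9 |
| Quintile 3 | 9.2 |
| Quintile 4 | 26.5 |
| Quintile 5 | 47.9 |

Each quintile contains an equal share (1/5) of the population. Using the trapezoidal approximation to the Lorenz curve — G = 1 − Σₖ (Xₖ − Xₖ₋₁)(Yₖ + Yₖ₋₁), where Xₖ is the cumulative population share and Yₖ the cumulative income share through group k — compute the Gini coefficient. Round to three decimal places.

0.394

Cumulative income shares Yₖ: 0.0750, 0.1640, 0.2560, 0.5210, 1.0000
Σ (Xₖ−Xₖ₋₁)(Yₖ+Yₖ₋₁) = (1/5)(0.0750+0.0000) + (1/5)(0.1640+0.0750) + (1/5)(0.2560+0.1640) + (1/5)(0.5210+0.2560) + (1/5)(1.0000+0.5210)
  = 0.0150 + 0.0478 + 0.0840 + 0.1554 + 0.3042 = 0.6064
G = 1 − 0.6064 = 0.3936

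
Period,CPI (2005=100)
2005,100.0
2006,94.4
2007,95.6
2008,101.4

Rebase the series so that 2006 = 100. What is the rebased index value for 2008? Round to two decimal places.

107.42

Rebased(2008) = 101.4 / 94.4 × 100 = 107.4153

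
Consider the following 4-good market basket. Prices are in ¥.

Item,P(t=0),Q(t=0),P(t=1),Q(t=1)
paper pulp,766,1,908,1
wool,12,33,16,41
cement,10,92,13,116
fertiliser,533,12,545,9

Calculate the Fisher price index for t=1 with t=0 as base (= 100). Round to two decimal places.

Laspeyres component (base-period weights):
ΣP(t=1)Q(t=0) = 908×1 + 16×33 + 13×92 + 545×12 = 908 + 528 + 1196 + 6540 = 9172
ΣP(t=0)Q(t=0) = 766×1 + 12×33 + 10×92 + 533×12 = 766 + 396 + 920 + 6396 = 8478
L = 9172 / 8478 × 100 = 108.1859
Paasche component (current-period weights):
ΣP(t=1)Q(t=1) = 908×1 + 16×41 + 13×116 + 545×9 = 908 + 656 + 1508 + 4905 = 7977
ΣP(t=0)Q(t=1) = 766×1 + 12×41 + 10×116 + 533×9 = 766 + 492 + 1160 + 4797 = 7215
P = 7977 / 7215 × 100 = 110.5613
Fisher = √(L × P) = √(108.1859 × 110.5613) = 109.3672

109.37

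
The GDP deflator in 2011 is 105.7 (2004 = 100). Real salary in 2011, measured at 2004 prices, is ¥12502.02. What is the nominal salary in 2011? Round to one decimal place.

Nominal = Real × (Index/100) = 12502.02 × (105.7/100)
        = 12502.02 × 1.057 = 13214.6351

13214.6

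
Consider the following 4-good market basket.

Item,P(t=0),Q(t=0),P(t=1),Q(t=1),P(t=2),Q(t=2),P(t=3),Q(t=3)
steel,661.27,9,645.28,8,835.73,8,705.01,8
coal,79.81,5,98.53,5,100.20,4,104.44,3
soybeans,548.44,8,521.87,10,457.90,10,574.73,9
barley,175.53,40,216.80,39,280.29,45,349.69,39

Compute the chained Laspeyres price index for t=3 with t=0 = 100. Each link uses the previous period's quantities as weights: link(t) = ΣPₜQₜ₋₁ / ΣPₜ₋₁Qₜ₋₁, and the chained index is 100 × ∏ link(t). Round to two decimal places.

Link t=0→t=1:
ΣP(t=1)Q(t=0) = 645.28×9 + 98.53×5 + 521.87×8 + 216.80×40 = 5807.52 + 492.65 + 4174.96 + 8672 = 19147.13
ΣP(t=0)Q(t=0) = 661.27×9 + 79.81×5 + 548.44×8 + 175.53×40 = 5951.43 + 399.05 + 4387.52 + 7021.2 = 17759.2
link = 19147.13/17759.2 = 1.078153
Link t=1→t=2:
ΣP(t=2)Q(t=1) = 835.73×8 + 100.20×5 + 457.90×10 + 280.29×39 = 6685.84 + 501 + 4579 + 10931.31 = 22697.15
ΣP(t=1)Q(t=1) = 645.28×8 + 98.53×5 + 521.87×10 + 216.80×39 = 5162.24 + 492.65 + 5218.7 + 8455.2 = 19328.79
link = 22697.15/19328.79 = 1.174266
Link t=2→t=3:
ΣP(t=3)Q(t=2) = 705.01×8 + 104.44×4 + 574.73×10 + 349.69×45 = 5640.08 + 417.76 + 5747.3 + 15736.05 = 27541.19
ΣP(t=2)Q(t=2) = 835.73×8 + 100.20×4 + 457.90×10 + 280.29×45 = 6685.84 + 400.8 + 4579 + 12613.05 = 24278.69
link = 27541.19/24278.69 = 1.134377
Chained index = 100 × 1.078153 × 1.174266 × 1.134377 = 143.6165

143.62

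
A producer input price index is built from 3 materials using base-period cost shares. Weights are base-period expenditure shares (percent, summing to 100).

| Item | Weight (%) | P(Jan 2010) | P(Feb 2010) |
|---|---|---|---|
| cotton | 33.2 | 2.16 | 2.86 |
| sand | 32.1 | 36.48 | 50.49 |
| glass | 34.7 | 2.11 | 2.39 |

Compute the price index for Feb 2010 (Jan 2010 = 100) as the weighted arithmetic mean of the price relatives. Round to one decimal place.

127.7

cotton: 33.2 × (2.86/2.16) = 33.2 × 1.324074 = 43.9593
sand: 32.1 × (50.49/36.48) = 32.1 × 1.384046 = 44.4279
glass: 34.7 × (2.39/2.11) = 34.7 × 1.132701 = 39.3047
Index = Σ wᵢ·(p₁ᵢ/p₀ᵢ) = 43.9593 + 44.4279 + 39.3047 = 127.6919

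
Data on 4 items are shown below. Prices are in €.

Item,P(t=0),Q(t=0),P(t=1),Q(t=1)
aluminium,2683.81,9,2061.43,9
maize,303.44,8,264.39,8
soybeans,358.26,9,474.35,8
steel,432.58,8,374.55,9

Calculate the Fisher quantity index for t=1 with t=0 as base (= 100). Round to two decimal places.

99.93

Laspeyres component (base-period weights):
ΣP(t=0)Q(t=1) = 2683.81×9 + 303.44×8 + 358.26×8 + 432.58×9 = 24154.29 + 2427.52 + 2866.08 + 3893.22 = 33341.11
ΣP(t=0)Q(t=0) = 2683.81×9 + 303.44×8 + 358.26×9 + 432.58×8 = 24154.29 + 2427.52 + 3224.34 + 3460.64 = 33266.79
L = 33341.11 / 33266.79 × 100 = 100.2234
Paasche component (current-period weights):
ΣP(t=1)Q(t=1) = 2061.43×9 + 264.39×8 + 474.35×8 + 374.55×9 = 18552.87 + 2115.12 + 3794.8 + 3370.95 = 27833.74
ΣP(t=1)Q(t=0) = 2061.43×9 + 264.39×8 + 474.35×9 + 374.55×8 = 18552.87 + 2115.12 + 4269.15 + 2996.4 = 27933.54
P = 27833.74 / 27933.54 × 100 = 99.6427
Fisher = √(L × P) = √(100.2234 × 99.6427) = 99.9326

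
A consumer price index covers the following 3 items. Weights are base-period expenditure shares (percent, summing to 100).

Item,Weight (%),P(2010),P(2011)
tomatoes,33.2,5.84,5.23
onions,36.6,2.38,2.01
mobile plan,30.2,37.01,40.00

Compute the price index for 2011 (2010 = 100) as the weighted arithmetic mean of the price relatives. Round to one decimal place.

93.3

tomatoes: 33.2 × (5.23/5.84) = 33.2 × 0.895548 = 29.7322
onions: 36.6 × (2.01/2.38) = 36.6 × 0.844538 = 30.9101
mobile plan: 30.2 × (40.00/37.01) = 30.2 × 1.080789 = 32.6398
Index = Σ wᵢ·(p₁ᵢ/p₀ᵢ) = 29.7322 + 30.9101 + 32.6398 = 93.2821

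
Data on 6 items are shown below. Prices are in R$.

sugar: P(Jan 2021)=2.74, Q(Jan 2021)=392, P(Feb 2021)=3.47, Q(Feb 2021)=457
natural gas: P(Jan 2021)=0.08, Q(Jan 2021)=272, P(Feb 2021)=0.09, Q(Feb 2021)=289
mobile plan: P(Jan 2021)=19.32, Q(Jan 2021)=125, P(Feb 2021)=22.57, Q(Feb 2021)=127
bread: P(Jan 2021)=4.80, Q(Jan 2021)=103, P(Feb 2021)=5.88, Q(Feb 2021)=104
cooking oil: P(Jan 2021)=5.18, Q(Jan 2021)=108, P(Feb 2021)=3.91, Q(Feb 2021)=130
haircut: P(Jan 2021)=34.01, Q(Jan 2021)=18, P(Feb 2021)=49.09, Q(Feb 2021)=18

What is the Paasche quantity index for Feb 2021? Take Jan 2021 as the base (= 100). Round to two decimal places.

Paasche quantity index uses current-period prices as weights.
ΣP(Feb 2021)·Q(Feb 2021) = 3.47×457 + 0.09×289 + 22.57×127 + 5.88×104 + 3.91×130 + 49.09×18 = 1585.79 + 26.01 + 2866.39 + 611.52 + 508.3 + 883.62 = 6481.63
ΣP(Feb 2021)·Q(Jan 2021) = 3.47×392 + 0.09×272 + 22.57×125 + 5.88×103 + 3.91×108 + 49.09×18 = 1360.24 + 24.48 + 2821.25 + 605.64 + 422.28 + 883.62 = 6117.51
Index = 6481.63 / 6117.51 × 100 = 105.9521

105.95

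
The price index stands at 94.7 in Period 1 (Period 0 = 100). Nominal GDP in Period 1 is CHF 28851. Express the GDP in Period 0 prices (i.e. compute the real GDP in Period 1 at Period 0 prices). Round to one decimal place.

30465.7

Real = Nominal ÷ (Index/100) = 28851 ÷ (94.7/100)
     = 28851 ÷ 0.947 = 30465.6811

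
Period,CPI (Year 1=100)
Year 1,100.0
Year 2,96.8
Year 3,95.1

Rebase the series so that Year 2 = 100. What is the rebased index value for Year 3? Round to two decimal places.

98.24

Rebased(Year 3) = 95.1 / 96.8 × 100 = 98.2438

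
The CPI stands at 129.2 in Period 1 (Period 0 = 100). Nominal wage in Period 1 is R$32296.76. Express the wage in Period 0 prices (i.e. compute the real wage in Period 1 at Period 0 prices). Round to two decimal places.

Real = Nominal ÷ (Index/100) = 32296.76 ÷ (129.2/100)
     = 32296.76 ÷ 1.292 = 24997.4923

24997.49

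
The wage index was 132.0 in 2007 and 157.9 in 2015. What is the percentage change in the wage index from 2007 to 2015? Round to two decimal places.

19.62%

Change = (157.9 − 132.0) / 132.0 × 100
       = 25.9 / 132.0 × 100 = 19.6212%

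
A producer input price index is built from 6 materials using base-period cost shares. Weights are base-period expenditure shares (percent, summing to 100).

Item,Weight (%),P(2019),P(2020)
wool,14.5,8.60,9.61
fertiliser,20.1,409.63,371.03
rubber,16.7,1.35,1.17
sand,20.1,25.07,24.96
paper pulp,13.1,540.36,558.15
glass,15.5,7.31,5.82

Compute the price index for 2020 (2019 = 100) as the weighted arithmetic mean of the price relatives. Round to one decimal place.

94.8

wool: 14.5 × (9.61/8.60) = 14.5 × 1.117442 = 16.2029
fertiliser: 20.1 × (371.03/409.63) = 20.1 × 0.905769 = 18.2059
rubber: 16.7 × (1.17/1.35) = 16.7 × 0.866667 = 14.4733
sand: 20.1 × (24.96/25.07) = 20.1 × 0.995612 = 20.0118
paper pulp: 13.1 × (558.15/540.36) = 13.1 × 1.032922 = 13.5313
glass: 15.5 × (5.82/7.31) = 15.5 × 0.796170 = 12.3406
Index = Σ wᵢ·(p₁ᵢ/p₀ᵢ) = 16.2029 + 18.2059 + 14.4733 + 20.0118 + 13.5313 + 12.3406 = 94.7659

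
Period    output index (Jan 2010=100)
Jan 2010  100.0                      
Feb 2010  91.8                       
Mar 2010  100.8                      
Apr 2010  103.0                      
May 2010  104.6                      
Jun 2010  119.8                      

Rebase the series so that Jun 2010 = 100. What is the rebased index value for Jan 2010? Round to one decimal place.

Rebased(Jan 2010) = 100.0 / 119.8 × 100 = 83.4725

83.5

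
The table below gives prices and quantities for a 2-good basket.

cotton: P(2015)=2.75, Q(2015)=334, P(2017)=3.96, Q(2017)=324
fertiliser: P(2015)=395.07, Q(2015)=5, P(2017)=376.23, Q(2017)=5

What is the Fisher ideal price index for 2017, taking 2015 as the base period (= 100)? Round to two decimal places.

110.55

Laspeyres component (base-period weights):
ΣP(2017)Q(2015) = 3.96×334 + 376.23×5 = 1322.64 + 1881.15 = 3203.79
ΣP(2015)Q(2015) = 2.75×334 + 395.07×5 = 918.5 + 1975.35 = 2893.85
L = 3203.79 / 2893.85 × 100 = 110.7103
Paasche component (current-period weights):
ΣP(2017)Q(2017) = 3.96×324 + 376.23×5 = 1283.04 + 1881.15 = 3164.19
ΣP(2015)Q(2017) = 2.75×324 + 395.07×5 = 891 + 1975.35 = 2866.35
P = 3164.19 / 2866.35 × 100 = 110.3909
Fisher = √(L × P) = √(110.7103 × 110.3909) = 110.5505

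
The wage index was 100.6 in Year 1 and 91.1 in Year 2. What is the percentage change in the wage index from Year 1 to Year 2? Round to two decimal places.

Change = (91.1 − 100.6) / 100.6 × 100
       = -9.5 / 100.6 × 100 = -9.4433%

-9.44%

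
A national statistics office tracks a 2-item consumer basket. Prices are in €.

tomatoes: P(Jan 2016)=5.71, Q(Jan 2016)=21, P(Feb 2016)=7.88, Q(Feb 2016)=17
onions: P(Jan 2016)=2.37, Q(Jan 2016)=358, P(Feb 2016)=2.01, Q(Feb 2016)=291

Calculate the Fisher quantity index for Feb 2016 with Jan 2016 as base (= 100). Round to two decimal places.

81.23

Laspeyres component (base-period weights):
ΣP(Jan 2016)Q(Feb 2016) = 5.71×17 + 2.37×291 = 97.07 + 689.67 = 786.74
ΣP(Jan 2016)Q(Jan 2016) = 5.71×21 + 2.37×358 = 119.91 + 848.46 = 968.37
L = 786.74 / 968.37 × 100 = 81.2437
Paasche component (current-period weights):
ΣP(Feb 2016)Q(Feb 2016) = 7.88×17 + 2.01×291 = 133.96 + 584.91 = 718.87
ΣP(Feb 2016)Q(Jan 2016) = 7.88×21 + 2.01×358 = 165.48 + 719.58 = 885.06
P = 718.87 / 885.06 × 100 = 81.2227
Fisher = √(L × P) = √(81.2437 × 81.2227) = 81.2332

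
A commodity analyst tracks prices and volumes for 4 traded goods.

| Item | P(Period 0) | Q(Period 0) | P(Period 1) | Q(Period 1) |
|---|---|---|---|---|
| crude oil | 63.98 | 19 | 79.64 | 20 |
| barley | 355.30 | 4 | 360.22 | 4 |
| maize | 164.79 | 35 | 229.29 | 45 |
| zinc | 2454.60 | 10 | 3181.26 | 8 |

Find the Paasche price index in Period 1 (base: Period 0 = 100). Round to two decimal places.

Paasche price index uses current-period quantities as weights.
ΣP(Period 1)·Q(Period 1) = 79.64×20 + 360.22×4 + 229.29×45 + 3181.26×8 = 1592.8 + 1440.88 + 10318.05 + 25450.08 = 38801.81
ΣP(Period 0)·Q(Period 1) = 63.98×20 + 355.30×4 + 164.79×45 + 2454.60×8 = 1279.6 + 1421.2 + 7415.55 + 19636.8 = 29753.15
Index = 38801.81 / 29753.15 × 100 = 130.4124

130.41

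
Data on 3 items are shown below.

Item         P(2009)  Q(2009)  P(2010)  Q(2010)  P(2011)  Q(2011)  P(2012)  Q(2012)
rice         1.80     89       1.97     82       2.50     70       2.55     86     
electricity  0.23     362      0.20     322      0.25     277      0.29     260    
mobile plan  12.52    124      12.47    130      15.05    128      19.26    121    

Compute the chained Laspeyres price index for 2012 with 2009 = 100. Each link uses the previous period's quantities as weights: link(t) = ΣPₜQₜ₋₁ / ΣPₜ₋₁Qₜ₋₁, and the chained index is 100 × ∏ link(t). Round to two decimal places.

152.17

Link 2009→2010:
ΣP(2010)Q(2009) = 1.97×89 + 0.20×362 + 12.47×124 = 175.33 + 72.4 + 1546.28 = 1794.01
ΣP(2009)Q(2009) = 1.80×89 + 0.23×362 + 12.52×124 = 160.2 + 83.26 + 1552.48 = 1795.94
link = 1794.01/1795.94 = 0.998925
Link 2010→2011:
ΣP(2011)Q(2010) = 2.50×82 + 0.25×322 + 15.05×130 = 205 + 80.5 + 1956.5 = 2242
ΣP(2010)Q(2010) = 1.97×82 + 0.20×322 + 12.47×130 = 161.54 + 64.4 + 1621.1 = 1847.04
link = 2242/1847.04 = 1.213834
Link 2011→2012:
ΣP(2012)Q(2011) = 2.55×70 + 0.29×277 + 19.26×128 = 178.5 + 80.33 + 2465.28 = 2724.11
ΣP(2011)Q(2011) = 2.50×70 + 0.25×277 + 15.05×128 = 175 + 69.25 + 1926.4 = 2170.65
link = 2724.11/2170.65 = 1.254974
Chained index = 100 × 0.998925 × 1.213834 × 1.254974 = 152.1693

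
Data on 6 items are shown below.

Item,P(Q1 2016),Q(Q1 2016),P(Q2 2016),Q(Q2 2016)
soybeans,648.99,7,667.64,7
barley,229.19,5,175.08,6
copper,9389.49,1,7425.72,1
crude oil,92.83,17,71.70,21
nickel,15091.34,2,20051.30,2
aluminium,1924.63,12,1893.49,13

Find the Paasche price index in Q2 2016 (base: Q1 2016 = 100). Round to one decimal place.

109.5

Paasche price index uses current-period quantities as weights.
ΣP(Q2 2016)·Q(Q2 2016) = 667.64×7 + 175.08×6 + 7425.72×1 + 71.70×21 + 20051.30×2 + 1893.49×13 = 4673.48 + 1050.48 + 7425.72 + 1505.7 + 40102.6 + 24615.37 = 79373.35
ΣP(Q1 2016)·Q(Q2 2016) = 648.99×7 + 229.19×6 + 9389.49×1 + 92.83×21 + 15091.34×2 + 1924.63×13 = 4542.93 + 1375.14 + 9389.49 + 1949.43 + 30182.68 + 25020.19 = 72459.86
Index = 79373.35 / 72459.86 × 100 = 109.5411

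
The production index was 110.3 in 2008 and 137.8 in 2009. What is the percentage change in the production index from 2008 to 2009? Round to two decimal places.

24.93%

Change = (137.8 − 110.3) / 110.3 × 100
       = 27.5 / 110.3 × 100 = 24.9320%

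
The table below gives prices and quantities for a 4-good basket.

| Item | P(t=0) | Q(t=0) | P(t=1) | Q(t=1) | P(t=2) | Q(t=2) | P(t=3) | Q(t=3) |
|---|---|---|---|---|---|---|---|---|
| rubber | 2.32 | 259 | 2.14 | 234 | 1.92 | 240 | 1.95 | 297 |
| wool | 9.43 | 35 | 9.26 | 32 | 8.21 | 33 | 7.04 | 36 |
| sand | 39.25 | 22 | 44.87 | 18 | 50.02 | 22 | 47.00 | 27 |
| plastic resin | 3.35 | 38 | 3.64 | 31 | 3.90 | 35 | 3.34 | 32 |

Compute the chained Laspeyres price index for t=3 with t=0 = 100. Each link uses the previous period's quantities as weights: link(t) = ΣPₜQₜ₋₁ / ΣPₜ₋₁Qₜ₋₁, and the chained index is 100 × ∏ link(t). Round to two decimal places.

98.95

Link t=0→t=1:
ΣP(t=1)Q(t=0) = 2.14×259 + 9.26×35 + 44.87×22 + 3.64×38 = 554.26 + 324.1 + 987.14 + 138.32 = 2003.82
ΣP(t=0)Q(t=0) = 2.32×259 + 9.43×35 + 39.25×22 + 3.35×38 = 600.88 + 330.05 + 863.5 + 127.3 = 1921.73
link = 2003.82/1921.73 = 1.042717
Link t=1→t=2:
ΣP(t=2)Q(t=1) = 1.92×234 + 8.21×32 + 50.02×18 + 3.90×31 = 449.28 + 262.72 + 900.36 + 120.9 = 1733.26
ΣP(t=1)Q(t=1) = 2.14×234 + 9.26×32 + 44.87×18 + 3.64×31 = 500.76 + 296.32 + 807.66 + 112.84 = 1717.58
link = 1733.26/1717.58 = 1.009129
Link t=2→t=3:
ΣP(t=3)Q(t=2) = 1.95×240 + 7.04×33 + 47.00×22 + 3.34×35 = 468 + 232.32 + 1034 + 116.9 = 1851.22
ΣP(t=2)Q(t=2) = 1.92×240 + 8.21×33 + 50.02×22 + 3.90×35 = 460.8 + 270.93 + 1100.44 + 136.5 = 1968.67
link = 1851.22/1968.67 = 0.940340
Chained index = 100 × 1.042717 × 1.009129 × 0.940340 = 98.9460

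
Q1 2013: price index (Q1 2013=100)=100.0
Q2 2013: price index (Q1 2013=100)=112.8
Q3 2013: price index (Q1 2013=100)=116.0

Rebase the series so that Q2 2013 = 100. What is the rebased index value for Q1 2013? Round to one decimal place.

88.7

Rebased(Q1 2013) = 100.0 / 112.8 × 100 = 88.6525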